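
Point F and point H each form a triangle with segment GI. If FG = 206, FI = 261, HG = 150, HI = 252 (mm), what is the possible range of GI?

From triangle FGI: |206 − 261| < GI < 206 + 261, i.e. 55 < GI < 467.
From triangle HGI: 102 < GI < 402.
Both must hold, so GI lies in the intersection.

102 < GI < 402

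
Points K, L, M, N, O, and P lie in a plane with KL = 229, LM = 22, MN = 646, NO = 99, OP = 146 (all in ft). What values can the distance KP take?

150 ≤ KP ≤ 1142 ft

The maximum is all hops collinear in one direction: 229 + 22 + 646 + 99 + 146 = 1142.
The longest hop is 646; the others sum to 496. Folding the others back against it leaves at least 646 − 496 = 150.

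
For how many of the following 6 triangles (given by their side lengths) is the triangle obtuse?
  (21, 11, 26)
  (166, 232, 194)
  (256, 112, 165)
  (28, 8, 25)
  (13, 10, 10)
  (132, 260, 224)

3

(21,11,26): 11²+21² = 562 < 676 = 26² → obtuse
(166,232,194): 166²+194² = 65192 > 53824 = 232² → acute
(256,112,165): 112²+165² = 39769 < 65536 = 256² → obtuse
(28,8,25): 8²+25² = 689 < 784 = 28² → obtuse
(13,10,10): 10²+10² = 200 > 169 = 13² → acute
(132,260,224): 132²+224² = 67600 = 260² → right
3 of the 6 are obtuse.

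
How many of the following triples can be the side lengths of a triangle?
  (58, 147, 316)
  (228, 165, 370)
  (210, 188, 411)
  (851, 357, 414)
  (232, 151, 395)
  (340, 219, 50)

(58,147,316): 58+147 ≤ 316 → not valid
(165,228,370): 165+228 > 370 → valid
(188,210,411): 188+210 ≤ 411 → not valid
(357,414,851): 357+414 ≤ 851 → not valid
(151,232,395): 151+232 ≤ 395 → not valid
(50,219,340): 50+219 ≤ 340 → not valid
1 of the 6 triples forms a triangle.

1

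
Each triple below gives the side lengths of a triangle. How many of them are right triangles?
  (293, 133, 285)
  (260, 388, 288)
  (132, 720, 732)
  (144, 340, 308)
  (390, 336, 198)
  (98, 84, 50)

(293,133,285): 133²+285² = 98914 > 85849 = 293² → acute
(260,388,288): 260²+288² = 150544 = 388² → right
(132,720,732): 132²+720² = 535824 = 732² → right
(144,340,308): 144²+308² = 115600 = 340² → right
(390,336,198): 198²+336² = 152100 = 390² → right
(98,84,50): 50²+84² = 9556 < 9604 = 98² → obtuse
4 of the 6 are right.

4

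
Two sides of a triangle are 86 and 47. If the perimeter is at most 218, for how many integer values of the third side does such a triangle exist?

46

Triangle inequality: 39 < x < 133. Perimeter ≤ 218 gives x ≤ 218 − 86 − 47 = 85.
So 39 < x ≤ 85; integers 40 through 85: 46 values.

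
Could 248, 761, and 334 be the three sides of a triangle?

No

The longest side is 761, but the other two sum to only 582.
582 < 761, so the triangle inequality fails.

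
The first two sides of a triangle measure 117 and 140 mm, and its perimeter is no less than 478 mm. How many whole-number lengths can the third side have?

36

Triangle inequality: 23 < x < 257. Perimeter ≥ 478 gives x ≥ 478 − 117 − 140 = 221.
So 221 ≤ x < 257; integers 221 through 256: 36 values.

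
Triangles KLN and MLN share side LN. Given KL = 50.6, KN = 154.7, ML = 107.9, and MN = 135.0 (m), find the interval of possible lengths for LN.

104.1 < LN < 205.3

From triangle KLN: |50.6 − 154.7| < LN < 50.6 + 154.7, i.e. 104.1 < LN < 205.3.
From triangle MLN: 27.1 < LN < 242.9.
Both must hold, so LN lies in the intersection.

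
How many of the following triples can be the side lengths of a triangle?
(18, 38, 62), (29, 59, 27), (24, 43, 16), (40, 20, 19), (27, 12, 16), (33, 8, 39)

2

(18,38,62): 18+38 ≤ 62 → not valid
(27,29,59): 27+29 ≤ 59 → not valid
(16,24,43): 16+24 ≤ 43 → not valid
(19,20,40): 19+20 ≤ 40 → not valid
(12,16,27): 12+16 > 27 → valid
(8,33,39): 8+33 > 39 → valid
2 of the 6 triples form a triangle.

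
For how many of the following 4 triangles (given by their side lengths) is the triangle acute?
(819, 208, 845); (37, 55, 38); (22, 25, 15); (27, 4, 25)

1

(819,208,845): 208²+819² = 714025 = 845² → right
(37,55,38): 37²+38² = 2813 < 3025 = 55² → obtuse
(22,25,15): 15²+22² = 709 > 625 = 25² → acute
(27,4,25): 4²+25² = 641 < 729 = 27² → obtuse
1 of the 4 is acute.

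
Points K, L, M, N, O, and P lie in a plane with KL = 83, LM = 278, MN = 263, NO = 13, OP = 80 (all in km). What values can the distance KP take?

0 ≤ KP ≤ 717 km

The maximum is all hops collinear in one direction: 83 + 278 + 263 + 13 + 80 = 717.
The longest hop is 278; the others sum to 439. Since 278 ≤ 439, the path can fold back on itself completely, so the minimum distance is 0.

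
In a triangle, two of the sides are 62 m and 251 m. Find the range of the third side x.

189 < x < 313

By the triangle inequality, x must be less than 62 + 251 = 313 and greater than |62 − 251| = 189.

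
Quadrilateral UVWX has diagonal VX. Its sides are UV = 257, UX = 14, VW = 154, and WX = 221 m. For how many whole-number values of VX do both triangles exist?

27

From triangle UVX: 243 < VX < 271.
From triangle WVX: 67 < VX < 375.
Intersection: 243 < VX < 271, so integers 244 through 270: 27 values.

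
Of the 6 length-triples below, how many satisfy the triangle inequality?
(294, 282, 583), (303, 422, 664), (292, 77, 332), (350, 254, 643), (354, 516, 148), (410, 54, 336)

2

(282,294,583): 282+294 ≤ 583 → not valid
(303,422,664): 303+422 > 664 → valid
(77,292,332): 77+292 > 332 → valid
(254,350,643): 254+350 ≤ 643 → not valid
(148,354,516): 148+354 ≤ 516 → not valid
(54,336,410): 54+336 ≤ 410 → not valid
2 of the 6 triples form a triangle.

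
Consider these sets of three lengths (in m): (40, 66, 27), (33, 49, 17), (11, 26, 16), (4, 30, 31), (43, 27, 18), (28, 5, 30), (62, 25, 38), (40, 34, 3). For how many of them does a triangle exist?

7

(27,40,66): 27+40 > 66 → valid
(17,33,49): 17+33 > 49 → valid
(11,16,26): 11+16 > 26 → valid
(4,30,31): 4+30 > 31 → valid
(18,27,43): 18+27 > 43 → valid
(5,28,30): 5+28 > 30 → valid
(25,38,62): 25+38 > 62 → valid
(3,34,40): 3+34 ≤ 40 → not valid
7 of the 8 triples form a triangle.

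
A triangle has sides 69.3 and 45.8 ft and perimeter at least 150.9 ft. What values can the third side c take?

35.8 ≤ c < 115.1 ft

Triangle inequality alone gives 23.5 < c < 115.1.
The perimeter condition gives c ≥ 150.9 − 69.3 − 45.8 = 35.8.
Intersecting the two: 35.8 ≤ c < 115.1.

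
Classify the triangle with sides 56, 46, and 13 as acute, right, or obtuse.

Compare the square of the longest side to the sum of squares of the other two: 13² + 46² = 2285 < 3136 = 56².

obtuse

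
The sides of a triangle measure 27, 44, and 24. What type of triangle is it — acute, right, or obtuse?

Compare the square of the longest side to the sum of squares of the other two: 24² + 27² = 1305 < 1936 = 44².

obtuse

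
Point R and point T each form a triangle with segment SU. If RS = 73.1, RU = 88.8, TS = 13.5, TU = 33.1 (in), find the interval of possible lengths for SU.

From triangle RSU: |73.1 − 88.8| < SU < 73.1 + 88.8, i.e. 15.7 < SU < 161.9.
From triangle TSU: 19.6 < SU < 46.6.
Both must hold, so SU lies in the intersection.

19.6 < SU < 46.6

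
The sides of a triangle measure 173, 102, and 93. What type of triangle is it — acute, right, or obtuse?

Compare the square of the longest side to the sum of squares of the other two: 93² + 102² = 19053 < 29929 = 173².

obtuse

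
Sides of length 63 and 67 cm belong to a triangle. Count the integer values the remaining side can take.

125

The third side lies in the open interval (4, 130).
Integers from 5 to 129 inclusive: 129 − 5 + 1 = 125.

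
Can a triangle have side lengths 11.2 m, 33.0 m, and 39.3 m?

The longest side is 39.3, and the other two sum to 44.2.
Since 44.2 > 39.3, the triangle inequality holds.

Yes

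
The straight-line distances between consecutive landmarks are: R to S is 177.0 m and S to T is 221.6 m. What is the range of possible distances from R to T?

By the triangle inequality, |177.0 − 221.6| ≤ RT ≤ 177.0 + 221.6.

44.6 ≤ RT ≤ 398.6 m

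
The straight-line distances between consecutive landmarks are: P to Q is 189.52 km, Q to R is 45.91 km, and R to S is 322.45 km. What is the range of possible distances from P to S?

87.02 ≤ PS ≤ 557.88 km

The maximum is all hops collinear in one direction: 189.52 + 45.91 + 322.45 = 557.88.
The longest hop is 322.45; the others sum to 235.43. Folding the others back against it leaves at least 322.45 − 235.43 = 87.02.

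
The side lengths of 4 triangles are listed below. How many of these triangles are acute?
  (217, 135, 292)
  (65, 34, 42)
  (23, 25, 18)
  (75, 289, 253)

(217,135,292): 135²+217² = 65314 < 85264 = 292² → obtuse
(65,34,42): 34²+42² = 2920 < 4225 = 65² → obtuse
(23,25,18): 18²+23² = 853 > 625 = 25² → acute
(75,289,253): 75²+253² = 69634 < 83521 = 289² → obtuse
1 of the 4 is acute.

1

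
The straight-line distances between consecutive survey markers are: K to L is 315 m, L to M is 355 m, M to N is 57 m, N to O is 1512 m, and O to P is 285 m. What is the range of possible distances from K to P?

500 ≤ KP ≤ 2524 m

The maximum is all hops collinear in one direction: 315 + 355 + 57 + 1512 + 285 = 2524.
The longest hop is 1512; the others sum to 1012. Folding the others back against it leaves at least 1512 − 1012 = 500.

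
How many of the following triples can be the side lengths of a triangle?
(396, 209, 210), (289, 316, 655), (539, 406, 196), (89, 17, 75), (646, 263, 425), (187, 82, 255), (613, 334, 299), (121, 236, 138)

7

(209,210,396): 209+210 > 396 → valid
(289,316,655): 289+316 ≤ 655 → not valid
(196,406,539): 196+406 > 539 → valid
(17,75,89): 17+75 > 89 → valid
(263,425,646): 263+425 > 646 → valid
(82,187,255): 82+187 > 255 → valid
(299,334,613): 299+334 > 613 → valid
(121,138,236): 121+138 > 236 → valid
7 of the 8 triples form a triangle.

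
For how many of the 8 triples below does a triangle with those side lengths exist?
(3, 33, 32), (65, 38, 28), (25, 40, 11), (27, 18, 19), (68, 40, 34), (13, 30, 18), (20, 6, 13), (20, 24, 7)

6

(3,32,33): 3+32 > 33 → valid
(28,38,65): 28+38 > 65 → valid
(11,25,40): 11+25 ≤ 40 → not valid
(18,19,27): 18+19 > 27 → valid
(34,40,68): 34+40 > 68 → valid
(13,18,30): 13+18 > 30 → valid
(6,13,20): 6+13 ≤ 20 → not valid
(7,20,24): 7+20 > 24 → valid
6 of the 8 triples form a triangle.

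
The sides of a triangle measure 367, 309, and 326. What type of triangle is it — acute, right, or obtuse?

Compare the square of the longest side to the sum of squares of the other two: 309² + 326² = 201757 > 134689 = 367².

acute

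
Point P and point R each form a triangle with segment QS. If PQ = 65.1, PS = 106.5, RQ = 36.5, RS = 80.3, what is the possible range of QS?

From triangle PQS: |65.1 − 106.5| < QS < 65.1 + 106.5, i.e. 41.4 < QS < 171.6.
From triangle RQS: 43.8 < QS < 116.8.
Both must hold, so QS lies in the intersection.

43.8 < QS < 116.8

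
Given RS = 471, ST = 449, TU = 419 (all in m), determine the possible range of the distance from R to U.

The maximum is all hops collinear in one direction: 471 + 449 + 419 = 1339.
The longest hop is 471; the others sum to 868. Since 471 ≤ 868, the path can fold back on itself completely, so the minimum distance is 0.

0 ≤ RU ≤ 1339 m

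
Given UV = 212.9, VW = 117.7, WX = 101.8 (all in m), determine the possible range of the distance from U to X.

The maximum is all hops collinear in one direction: 212.9 + 117.7 + 101.8 = 432.4.
The longest hop is 212.9; the others sum to 219.5. Since 212.9 ≤ 219.5, the path can fold back on itself completely, so the minimum distance is 0.

0 ≤ UX ≤ 432.4 m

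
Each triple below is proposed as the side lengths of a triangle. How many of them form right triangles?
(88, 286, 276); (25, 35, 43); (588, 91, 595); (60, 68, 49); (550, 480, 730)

(88,286,276): 88²+276² = 83920 > 81796 = 286² → acute
(25,35,43): 25²+35² = 1850 > 1849 = 43² → acute
(588,91,595): 91²+588² = 354025 = 595² → right
(60,68,49): 49²+60² = 6001 > 4624 = 68² → acute
(550,480,730): 480²+550² = 532900 = 730² → right
2 of the 5 are right.

2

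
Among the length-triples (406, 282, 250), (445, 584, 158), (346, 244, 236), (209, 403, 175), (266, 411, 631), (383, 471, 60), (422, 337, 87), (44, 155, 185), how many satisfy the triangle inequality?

(250,282,406): 250+282 > 406 → valid
(158,445,584): 158+445 > 584 → valid
(236,244,346): 236+244 > 346 → valid
(175,209,403): 175+209 ≤ 403 → not valid
(266,411,631): 266+411 > 631 → valid
(60,383,471): 60+383 ≤ 471 → not valid
(87,337,422): 87+337 > 422 → valid
(44,155,185): 44+155 > 185 → valid
6 of the 8 triples form a triangle.

6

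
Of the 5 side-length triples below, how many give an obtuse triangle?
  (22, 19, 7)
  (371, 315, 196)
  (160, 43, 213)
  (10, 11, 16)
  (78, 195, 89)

2

(22,19,7): 7²+19² = 410 < 484 = 22² → obtuse
(371,315,196): 196²+315² = 137641 = 371² → right
(160,43,213): 43+160 ≤ 213, not a triangle
(10,11,16): 10²+11² = 221 < 256 = 16² → obtuse
(78,195,89): 78+89 ≤ 195, not a triangle
2 of the 5 are obtuse.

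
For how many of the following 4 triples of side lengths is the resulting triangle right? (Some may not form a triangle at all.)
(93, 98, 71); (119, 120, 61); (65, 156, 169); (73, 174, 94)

(93,98,71): 71²+93² = 13690 > 9604 = 98² → acute
(119,120,61): 61²+119² = 17882 > 14400 = 120² → acute
(65,156,169): 65²+156² = 28561 = 169² → right
(73,174,94): 73+94 ≤ 174, not a triangle
1 of the 4 is right.

1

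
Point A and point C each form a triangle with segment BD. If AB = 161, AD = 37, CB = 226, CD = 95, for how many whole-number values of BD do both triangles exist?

66

From triangle ABD: 124 < BD < 198.
From triangle CBD: 131 < BD < 321.
Intersection: 131 < BD < 198, so integers 132 through 197: 66 values.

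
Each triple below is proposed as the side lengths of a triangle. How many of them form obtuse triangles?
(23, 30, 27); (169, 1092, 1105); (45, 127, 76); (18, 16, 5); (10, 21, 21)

(23,30,27): 23²+27² = 1258 > 900 = 30² → acute
(169,1092,1105): 169²+1092² = 1221025 = 1105² → right
(45,127,76): 45+76 ≤ 127, not a triangle
(18,16,5): 5²+16² = 281 < 324 = 18² → obtuse
(10,21,21): 10²+21² = 541 > 441 = 21² → acute
1 of the 5 is obtuse.

1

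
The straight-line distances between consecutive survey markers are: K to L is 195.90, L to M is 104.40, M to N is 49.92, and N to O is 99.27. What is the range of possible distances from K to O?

The maximum is all hops collinear in one direction: 195.90 + 104.40 + 49.92 + 99.27 = 449.49.
The longest hop is 195.90; the others sum to 253.59. Since 195.90 ≤ 253.59, the path can fold back on itself completely, so the minimum distance is 0.

0 ≤ KO ≤ 449.49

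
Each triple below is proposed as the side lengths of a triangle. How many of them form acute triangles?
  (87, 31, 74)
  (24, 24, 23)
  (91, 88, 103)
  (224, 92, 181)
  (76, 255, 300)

2

(87,31,74): 31²+74² = 6437 < 7569 = 87² → obtuse
(24,24,23): 23²+24² = 1105 > 576 = 24² → acute
(91,88,103): 88²+91² = 16025 > 10609 = 103² → acute
(224,92,181): 92²+181² = 41225 < 50176 = 224² → obtuse
(76,255,300): 76²+255² = 70801 < 90000 = 300² → obtuse
2 of the 5 are acute.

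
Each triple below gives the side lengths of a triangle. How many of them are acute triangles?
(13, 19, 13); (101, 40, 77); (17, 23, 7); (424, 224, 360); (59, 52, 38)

(13,19,13): 13²+13² = 338 < 361 = 19² → obtuse
(101,40,77): 40²+77² = 7529 < 10201 = 101² → obtuse
(17,23,7): 7²+17² = 338 < 529 = 23² → obtuse
(424,224,360): 224²+360² = 179776 = 424² → right
(59,52,38): 38²+52² = 4148 > 3481 = 59² → acute
1 of the 5 is acute.

1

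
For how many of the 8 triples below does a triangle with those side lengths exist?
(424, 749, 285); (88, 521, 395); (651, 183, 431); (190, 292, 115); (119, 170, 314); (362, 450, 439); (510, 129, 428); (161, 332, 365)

4

(285,424,749): 285+424 ≤ 749 → not valid
(88,395,521): 88+395 ≤ 521 → not valid
(183,431,651): 183+431 ≤ 651 → not valid
(115,190,292): 115+190 > 292 → valid
(119,170,314): 119+170 ≤ 314 → not valid
(362,439,450): 362+439 > 450 → valid
(129,428,510): 129+428 > 510 → valid
(161,332,365): 161+332 > 365 → valid
4 of the 8 triples form a triangle.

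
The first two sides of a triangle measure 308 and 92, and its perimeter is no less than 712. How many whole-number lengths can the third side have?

Triangle inequality: 216 < x < 400. Perimeter ≥ 712 gives x ≥ 712 − 308 − 92 = 312.
So 312 ≤ x < 400; integers 312 through 399: 88 values.

88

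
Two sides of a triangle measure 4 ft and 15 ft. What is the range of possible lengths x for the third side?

By the triangle inequality, x must be less than 4 + 15 = 19 and greater than |4 − 15| = 11.

11 < x < 19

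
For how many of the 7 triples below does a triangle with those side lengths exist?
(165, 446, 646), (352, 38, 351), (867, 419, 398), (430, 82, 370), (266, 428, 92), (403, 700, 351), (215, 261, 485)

(165,446,646): 165+446 ≤ 646 → not valid
(38,351,352): 38+351 > 352 → valid
(398,419,867): 398+419 ≤ 867 → not valid
(82,370,430): 82+370 > 430 → valid
(92,266,428): 92+266 ≤ 428 → not valid
(351,403,700): 351+403 > 700 → valid
(215,261,485): 215+261 ≤ 485 → not valid
3 of the 7 triples form a triangle.

3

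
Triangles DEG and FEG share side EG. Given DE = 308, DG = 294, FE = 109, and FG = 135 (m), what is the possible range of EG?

From triangle DEG: |308 − 294| < EG < 308 + 294, i.e. 14 < EG < 602.
From triangle FEG: 26 < EG < 244.
Both must hold, so EG lies in the intersection.

26 < EG < 244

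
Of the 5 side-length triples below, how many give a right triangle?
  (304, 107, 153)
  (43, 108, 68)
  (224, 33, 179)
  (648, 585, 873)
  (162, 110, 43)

1

(304,107,153): 107+153 ≤ 304, not a triangle
(43,108,68): 43²+68² = 6473 < 11664 = 108² → obtuse
(224,33,179): 33+179 ≤ 224, not a triangle
(648,585,873): 585²+648² = 762129 = 873² → right
(162,110,43): 43+110 ≤ 162, not a triangle
1 of the 5 is right.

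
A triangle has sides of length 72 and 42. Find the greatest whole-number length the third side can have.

113

The third side must be strictly less than 72 + 42 = 114.
The largest integer below 114 is 113.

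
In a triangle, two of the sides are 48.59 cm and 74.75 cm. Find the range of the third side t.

26.16 < t < 123.34

By the triangle inequality, t must be less than 48.59 + 74.75 = 123.34 and greater than |48.59 − 74.75| = 26.16.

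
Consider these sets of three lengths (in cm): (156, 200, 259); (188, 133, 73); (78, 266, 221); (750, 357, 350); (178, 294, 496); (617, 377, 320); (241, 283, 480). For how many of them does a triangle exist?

5

(156,200,259): 156+200 > 259 → valid
(73,133,188): 73+133 > 188 → valid
(78,221,266): 78+221 > 266 → valid
(350,357,750): 350+357 ≤ 750 → not valid
(178,294,496): 178+294 ≤ 496 → not valid
(320,377,617): 320+377 > 617 → valid
(241,283,480): 241+283 > 480 → valid
5 of the 7 triples form a triangle.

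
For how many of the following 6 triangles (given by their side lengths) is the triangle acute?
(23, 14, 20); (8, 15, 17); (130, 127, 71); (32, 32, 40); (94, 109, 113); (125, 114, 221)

4

(23,14,20): 14²+20² = 596 > 529 = 23² → acute
(8,15,17): 8²+15² = 289 = 17² → right
(130,127,71): 71²+127² = 21170 > 16900 = 130² → acute
(32,32,40): 32²+32² = 2048 > 1600 = 40² → acute
(94,109,113): 94²+109² = 20717 > 12769 = 113² → acute
(125,114,221): 114²+125² = 28621 < 48841 = 221² → obtuse
4 of the 6 are acute.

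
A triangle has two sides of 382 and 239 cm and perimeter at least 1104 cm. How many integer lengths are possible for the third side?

138

Triangle inequality: 143 < x < 621. Perimeter ≥ 1104 gives x ≥ 1104 − 382 − 239 = 483.
So 483 ≤ x < 621; integers 483 through 620: 138 values.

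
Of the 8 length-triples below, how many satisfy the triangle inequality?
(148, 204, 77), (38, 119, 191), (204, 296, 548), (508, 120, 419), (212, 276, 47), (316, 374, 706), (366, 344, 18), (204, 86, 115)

2

(77,148,204): 77+148 > 204 → valid
(38,119,191): 38+119 ≤ 191 → not valid
(204,296,548): 204+296 ≤ 548 → not valid
(120,419,508): 120+419 > 508 → valid
(47,212,276): 47+212 ≤ 276 → not valid
(316,374,706): 316+374 ≤ 706 → not valid
(18,344,366): 18+344 ≤ 366 → not valid
(86,115,204): 86+115 ≤ 204 → not valid
2 of the 8 triples form a triangle.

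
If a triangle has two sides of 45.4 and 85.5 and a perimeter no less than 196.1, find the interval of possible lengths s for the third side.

Triangle inequality alone gives 40.1 < s < 130.9.
The perimeter condition gives s ≥ 196.1 − 45.4 − 85.5 = 65.2.
Intersecting the two: 65.2 ≤ s < 130.9.

65.2 ≤ s < 130.9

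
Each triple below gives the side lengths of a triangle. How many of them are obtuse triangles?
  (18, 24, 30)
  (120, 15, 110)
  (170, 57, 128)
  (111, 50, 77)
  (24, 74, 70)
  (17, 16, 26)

4

(18,24,30): 18²+24² = 900 = 30² → right
(120,15,110): 15²+110² = 12325 < 14400 = 120² → obtuse
(170,57,128): 57²+128² = 19633 < 28900 = 170² → obtuse
(111,50,77): 50²+77² = 8429 < 12321 = 111² → obtuse
(24,74,70): 24²+70² = 5476 = 74² → right
(17,16,26): 16²+17² = 545 < 676 = 26² → obtuse
4 of the 6 are obtuse.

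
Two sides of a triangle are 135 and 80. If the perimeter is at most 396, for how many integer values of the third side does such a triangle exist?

126

Triangle inequality: 55 < x < 215. Perimeter ≤ 396 gives x ≤ 396 − 135 − 80 = 181.
So 55 < x ≤ 181; integers 56 through 181: 126 values.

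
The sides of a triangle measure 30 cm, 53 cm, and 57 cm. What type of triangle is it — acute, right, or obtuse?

Compare the square of the longest side to the sum of squares of the other two: 30² + 53² = 3709 > 3249 = 57².

acute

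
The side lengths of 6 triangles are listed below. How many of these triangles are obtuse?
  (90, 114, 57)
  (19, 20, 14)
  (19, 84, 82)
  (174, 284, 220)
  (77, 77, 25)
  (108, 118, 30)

(90,114,57): 57²+90² = 11349 < 12996 = 114² → obtuse
(19,20,14): 14²+19² = 557 > 400 = 20² → acute
(19,84,82): 19²+82² = 7085 > 7056 = 84² → acute
(174,284,220): 174²+220² = 78676 < 80656 = 284² → obtuse
(77,77,25): 25²+77² = 6554 > 5929 = 77² → acute
(108,118,30): 30²+108² = 12564 < 13924 = 118² → obtuse
3 of the 6 are obtuse.

3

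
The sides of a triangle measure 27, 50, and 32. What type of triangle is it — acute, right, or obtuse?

Compare the square of the longest side to the sum of squares of the other two: 27² + 32² = 1753 < 2500 = 50².

obtuse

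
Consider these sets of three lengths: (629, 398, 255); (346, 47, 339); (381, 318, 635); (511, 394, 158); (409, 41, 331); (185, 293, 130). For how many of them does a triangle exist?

5

(255,398,629): 255+398 > 629 → valid
(47,339,346): 47+339 > 346 → valid
(318,381,635): 318+381 > 635 → valid
(158,394,511): 158+394 > 511 → valid
(41,331,409): 41+331 ≤ 409 → not valid
(130,185,293): 130+185 > 293 → valid
5 of the 6 triples form a triangle.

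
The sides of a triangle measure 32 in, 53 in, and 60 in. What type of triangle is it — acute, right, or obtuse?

acute

Compare the square of the longest side to the sum of squares of the other two: 32² + 53² = 3833 > 3600 = 60².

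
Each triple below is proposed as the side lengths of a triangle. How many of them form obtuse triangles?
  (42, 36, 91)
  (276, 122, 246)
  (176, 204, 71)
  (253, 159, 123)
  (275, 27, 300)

(42,36,91): 36+42 ≤ 91, not a triangle
(276,122,246): 122²+246² = 75400 < 76176 = 276² → obtuse
(176,204,71): 71²+176² = 36017 < 41616 = 204² → obtuse
(253,159,123): 123²+159² = 40410 < 64009 = 253² → obtuse
(275,27,300): 27²+275² = 76354 < 90000 = 300² → obtuse
4 of the 5 are obtuse.

4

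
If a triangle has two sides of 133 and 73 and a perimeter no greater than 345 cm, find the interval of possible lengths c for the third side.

Triangle inequality alone gives 60 < c < 206.
The perimeter condition gives c ≤ 345 − 133 − 73 = 139.
Intersecting the two: 60 < c ≤ 139.

60 < c ≤ 139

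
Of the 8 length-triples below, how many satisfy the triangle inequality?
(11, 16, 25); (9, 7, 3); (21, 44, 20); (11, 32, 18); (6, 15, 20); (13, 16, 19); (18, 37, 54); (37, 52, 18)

6

(11,16,25): 11+16 > 25 → valid
(3,7,9): 3+7 > 9 → valid
(20,21,44): 20+21 ≤ 44 → not valid
(11,18,32): 11+18 ≤ 32 → not valid
(6,15,20): 6+15 > 20 → valid
(13,16,19): 13+16 > 19 → valid
(18,37,54): 18+37 > 54 → valid
(18,37,52): 18+37 > 52 → valid
6 of the 8 triples form a triangle.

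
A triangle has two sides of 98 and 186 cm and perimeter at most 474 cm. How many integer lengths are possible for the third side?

Triangle inequality: 88 < x < 284. Perimeter ≤ 474 gives x ≤ 474 − 98 − 186 = 190.
So 88 < x ≤ 190; integers 89 through 190: 102 values.

102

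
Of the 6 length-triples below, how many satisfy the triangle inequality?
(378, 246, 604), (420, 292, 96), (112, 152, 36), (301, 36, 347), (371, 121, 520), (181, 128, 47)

1

(246,378,604): 246+378 > 604 → valid
(96,292,420): 96+292 ≤ 420 → not valid
(36,112,152): 36+112 ≤ 152 → not valid
(36,301,347): 36+301 ≤ 347 → not valid
(121,371,520): 121+371 ≤ 520 → not valid
(47,128,181): 47+128 ≤ 181 → not valid
1 of the 6 triples forms a triangle.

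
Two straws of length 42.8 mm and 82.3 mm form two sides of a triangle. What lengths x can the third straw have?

39.5 < x < 125.1

By the triangle inequality, x must be less than 42.8 + 82.3 = 125.1 and greater than |42.8 − 82.3| = 39.5.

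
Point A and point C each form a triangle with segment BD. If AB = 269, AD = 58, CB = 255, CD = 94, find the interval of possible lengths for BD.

211 < BD < 327

From triangle ABD: |269 − 58| < BD < 269 + 58, i.e. 211 < BD < 327.
From triangle CBD: 161 < BD < 349.
Both must hold, so BD lies in the intersection.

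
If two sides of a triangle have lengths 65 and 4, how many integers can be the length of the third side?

7

The third side lies in the open interval (61, 69).
Integers from 62 to 68 inclusive: 68 − 62 + 1 = 7.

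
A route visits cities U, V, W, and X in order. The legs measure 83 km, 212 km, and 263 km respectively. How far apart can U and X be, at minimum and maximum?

The maximum is all hops collinear in one direction: 83 + 212 + 263 = 558.
The longest hop is 263; the others sum to 295. Since 263 ≤ 295, the path can fold back on itself completely, so the minimum distance is 0.

0 ≤ UX ≤ 558 km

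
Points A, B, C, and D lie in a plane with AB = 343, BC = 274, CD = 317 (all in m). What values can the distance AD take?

The maximum is all hops collinear in one direction: 343 + 274 + 317 = 934.
The longest hop is 343; the others sum to 591. Since 343 ≤ 591, the path can fold back on itself completely, so the minimum distance is 0.

0 ≤ AD ≤ 934 m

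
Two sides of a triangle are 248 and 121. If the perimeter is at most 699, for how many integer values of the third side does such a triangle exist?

Triangle inequality: 127 < x < 369. Perimeter ≤ 699 gives x ≤ 699 − 248 − 121 = 330.
So 127 < x ≤ 330; integers 128 through 330: 203 values.

203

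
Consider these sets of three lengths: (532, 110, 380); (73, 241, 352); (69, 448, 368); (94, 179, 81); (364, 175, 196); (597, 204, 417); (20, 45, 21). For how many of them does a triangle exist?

(110,380,532): 110+380 ≤ 532 → not valid
(73,241,352): 73+241 ≤ 352 → not valid
(69,368,448): 69+368 ≤ 448 → not valid
(81,94,179): 81+94 ≤ 179 → not valid
(175,196,364): 175+196 > 364 → valid
(204,417,597): 204+417 > 597 → valid
(20,21,45): 20+21 ≤ 45 → not valid
2 of the 7 triples form a triangle.

2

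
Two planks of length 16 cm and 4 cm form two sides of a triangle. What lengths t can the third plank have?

12 < t < 20

By the triangle inequality, t must be less than 16 + 4 = 20 and greater than |16 − 4| = 12.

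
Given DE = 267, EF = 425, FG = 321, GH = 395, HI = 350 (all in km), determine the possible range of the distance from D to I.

The maximum is all hops collinear in one direction: 267 + 425 + 321 + 395 + 350 = 1758.
The longest hop is 425; the others sum to 1333. Since 425 ≤ 1333, the path can fold back on itself completely, so the minimum distance is 0.

0 ≤ DI ≤ 1758 km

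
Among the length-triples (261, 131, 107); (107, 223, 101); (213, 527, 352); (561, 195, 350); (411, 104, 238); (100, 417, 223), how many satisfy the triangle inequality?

1

(107,131,261): 107+131 ≤ 261 → not valid
(101,107,223): 101+107 ≤ 223 → not valid
(213,352,527): 213+352 > 527 → valid
(195,350,561): 195+350 ≤ 561 → not valid
(104,238,411): 104+238 ≤ 411 → not valid
(100,223,417): 100+223 ≤ 417 → not valid
1 of the 6 triples forms a triangle.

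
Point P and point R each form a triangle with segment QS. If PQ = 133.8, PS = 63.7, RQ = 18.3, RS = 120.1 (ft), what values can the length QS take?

101.8 < QS < 138.4

From triangle PQS: |133.8 − 63.7| < QS < 133.8 + 63.7, i.e. 70.1 < QS < 197.5.
From triangle RQS: 101.8 < QS < 138.4.
Both must hold, so QS lies in the intersection.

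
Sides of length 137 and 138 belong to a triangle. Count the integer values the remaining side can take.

The third side lies in the open interval (1, 275).
Integers from 2 to 274 inclusive: 274 − 2 + 1 = 273.

273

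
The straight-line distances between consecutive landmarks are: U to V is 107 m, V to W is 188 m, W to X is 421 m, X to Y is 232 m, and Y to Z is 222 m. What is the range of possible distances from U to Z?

The maximum is all hops collinear in one direction: 107 + 188 + 421 + 232 + 222 = 1170.
The longest hop is 421; the others sum to 749. Since 421 ≤ 749, the path can fold back on itself completely, so the minimum distance is 0.

0 ≤ UZ ≤ 1170 m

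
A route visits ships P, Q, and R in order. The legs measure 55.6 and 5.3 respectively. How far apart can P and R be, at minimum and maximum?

By the triangle inequality, |55.6 − 5.3| ≤ PR ≤ 55.6 + 5.3.

50.3 ≤ PR ≤ 60.9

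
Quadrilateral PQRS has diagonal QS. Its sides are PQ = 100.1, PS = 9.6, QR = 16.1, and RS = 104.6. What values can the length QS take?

90.5 < QS < 109.7

From triangle PQS: |100.1 − 9.6| < QS < 100.1 + 9.6, i.e. 90.5 < QS < 109.7.
From triangle RQS: 88.5 < QS < 120.7.
Both must hold, so QS lies in the intersection.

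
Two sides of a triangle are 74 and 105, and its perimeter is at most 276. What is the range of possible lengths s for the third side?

31 < s ≤ 97

Triangle inequality alone gives 31 < s < 179.
The perimeter condition gives s ≤ 276 − 74 − 105 = 97.
Intersecting the two: 31 < s ≤ 97.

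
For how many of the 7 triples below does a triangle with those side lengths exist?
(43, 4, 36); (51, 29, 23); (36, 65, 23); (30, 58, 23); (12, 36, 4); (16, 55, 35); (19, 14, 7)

(4,36,43): 4+36 ≤ 43 → not valid
(23,29,51): 23+29 > 51 → valid
(23,36,65): 23+36 ≤ 65 → not valid
(23,30,58): 23+30 ≤ 58 → not valid
(4,12,36): 4+12 ≤ 36 → not valid
(16,35,55): 16+35 ≤ 55 → not valid
(7,14,19): 7+14 > 19 → valid
2 of the 7 triples form a triangle.

2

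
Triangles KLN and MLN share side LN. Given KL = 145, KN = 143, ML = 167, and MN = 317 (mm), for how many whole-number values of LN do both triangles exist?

From triangle KLN: 2 < LN < 288.
From triangle MLN: 150 < LN < 484.
Intersection: 150 < LN < 288, so integers 151 through 287: 137 values.

137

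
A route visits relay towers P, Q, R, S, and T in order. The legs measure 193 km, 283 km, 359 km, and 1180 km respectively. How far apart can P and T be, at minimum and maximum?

The maximum is all hops collinear in one direction: 193 + 283 + 359 + 1180 = 2015.
The longest hop is 1180; the others sum to 835. Folding the others back against it leaves at least 1180 − 835 = 345.

345 ≤ PT ≤ 2015 km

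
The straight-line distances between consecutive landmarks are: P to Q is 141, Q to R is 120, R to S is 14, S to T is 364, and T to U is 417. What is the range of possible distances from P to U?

0 ≤ PU ≤ 1056

The maximum is all hops collinear in one direction: 141 + 120 + 14 + 364 + 417 = 1056.
The longest hop is 417; the others sum to 639. Since 417 ≤ 639, the path can fold back on itself completely, so the minimum distance is 0.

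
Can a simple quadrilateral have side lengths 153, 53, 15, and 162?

Yes

A quadrilateral exists iff every side is shorter than the sum of the others — equivalently, the longest side is less than the sum of the rest.
Longest side 162 < 221 (sum of the remaining 3), so yes.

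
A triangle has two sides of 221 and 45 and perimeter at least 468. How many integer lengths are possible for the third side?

64

Triangle inequality: 176 < x < 266. Perimeter ≥ 468 gives x ≥ 468 − 221 − 45 = 202.
So 202 ≤ x < 266; integers 202 through 265: 64 values.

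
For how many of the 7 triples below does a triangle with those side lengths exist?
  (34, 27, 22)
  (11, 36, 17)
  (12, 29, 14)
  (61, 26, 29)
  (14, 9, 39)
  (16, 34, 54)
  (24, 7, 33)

1

(22,27,34): 22+27 > 34 → valid
(11,17,36): 11+17 ≤ 36 → not valid
(12,14,29): 12+14 ≤ 29 → not valid
(26,29,61): 26+29 ≤ 61 → not valid
(9,14,39): 9+14 ≤ 39 → not valid
(16,34,54): 16+34 ≤ 54 → not valid
(7,24,33): 7+24 ≤ 33 → not valid
1 of the 7 triples forms a triangle.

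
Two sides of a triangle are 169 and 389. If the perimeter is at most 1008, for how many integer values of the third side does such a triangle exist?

230

Triangle inequality: 220 < x < 558. Perimeter ≤ 1008 gives x ≤ 1008 − 169 − 389 = 450.
So 220 < x ≤ 450; integers 221 through 450: 230 values.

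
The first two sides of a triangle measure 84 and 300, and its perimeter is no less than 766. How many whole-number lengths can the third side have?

2

Triangle inequality: 216 < x < 384. Perimeter ≥ 766 gives x ≥ 766 − 84 − 300 = 382.
So 382 ≤ x < 384; integers 382 through 383: 2 values.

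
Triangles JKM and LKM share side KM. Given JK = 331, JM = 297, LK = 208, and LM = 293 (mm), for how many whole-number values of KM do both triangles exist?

415

From triangle JKM: 34 < KM < 628.
From triangle LKM: 85 < KM < 501.
Intersection: 85 < KM < 501, so integers 86 through 500: 415 values.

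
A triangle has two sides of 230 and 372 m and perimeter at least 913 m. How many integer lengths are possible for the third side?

291

Triangle inequality: 142 < x < 602. Perimeter ≥ 913 gives x ≥ 913 − 230 − 372 = 311.
So 311 ≤ x < 602; integers 311 through 601: 291 values.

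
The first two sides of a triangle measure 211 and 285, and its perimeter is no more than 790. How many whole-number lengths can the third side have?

Triangle inequality: 74 < x < 496. Perimeter ≤ 790 gives x ≤ 790 − 211 − 285 = 294.
So 74 < x ≤ 294; integers 75 through 294: 220 values.

220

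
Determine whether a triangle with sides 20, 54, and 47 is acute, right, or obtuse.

Compare the square of the longest side to the sum of squares of the other two: 20² + 47² = 2609 < 2916 = 54².

obtuse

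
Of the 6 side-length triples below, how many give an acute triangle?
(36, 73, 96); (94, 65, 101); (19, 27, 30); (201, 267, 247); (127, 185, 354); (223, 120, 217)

(36,73,96): 36²+73² = 6625 < 9216 = 96² → obtuse
(94,65,101): 65²+94² = 13061 > 10201 = 101² → acute
(19,27,30): 19²+27² = 1090 > 900 = 30² → acute
(201,267,247): 201²+247² = 101410 > 71289 = 267² → acute
(127,185,354): 127+185 ≤ 354, not a triangle
(223,120,217): 120²+217² = 61489 > 49729 = 223² → acute
4 of the 6 are acute.

4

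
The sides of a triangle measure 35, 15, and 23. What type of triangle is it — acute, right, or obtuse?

Compare the square of the longest side to the sum of squares of the other two: 15² + 23² = 754 < 1225 = 35².

obtuse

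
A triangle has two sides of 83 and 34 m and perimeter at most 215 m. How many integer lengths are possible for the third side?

49

Triangle inequality: 49 < x < 117. Perimeter ≤ 215 gives x ≤ 215 − 83 − 34 = 98.
So 49 < x ≤ 98; integers 50 through 98: 49 values.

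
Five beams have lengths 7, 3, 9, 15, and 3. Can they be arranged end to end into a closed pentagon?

Yes

A pentagon exists iff every side is shorter than the sum of the others — equivalently, the longest side is less than the sum of the rest.
Longest side 15 < 22 (sum of the remaining 4), so yes.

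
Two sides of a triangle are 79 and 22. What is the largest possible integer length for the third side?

The third side must be strictly less than 79 + 22 = 101.
The largest integer below 101 is 100.

100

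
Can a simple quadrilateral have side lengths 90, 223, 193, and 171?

Yes

A quadrilateral exists iff every side is shorter than the sum of the others — equivalently, the longest side is less than the sum of the rest.
Longest side 223 < 454 (sum of the remaining 3), so yes.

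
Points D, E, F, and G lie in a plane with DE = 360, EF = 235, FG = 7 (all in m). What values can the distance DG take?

The maximum is all hops collinear in one direction: 360 + 235 + 7 = 602.
The longest hop is 360; the others sum to 242. Folding the others back against it leaves at least 360 − 242 = 118.

118 ≤ DG ≤ 602 m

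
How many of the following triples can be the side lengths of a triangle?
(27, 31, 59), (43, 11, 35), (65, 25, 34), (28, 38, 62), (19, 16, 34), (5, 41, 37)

(27,31,59): 27+31 ≤ 59 → not valid
(11,35,43): 11+35 > 43 → valid
(25,34,65): 25+34 ≤ 65 → not valid
(28,38,62): 28+38 > 62 → valid
(16,19,34): 16+19 > 34 → valid
(5,37,41): 5+37 > 41 → valid
4 of the 6 triples form a triangle.

4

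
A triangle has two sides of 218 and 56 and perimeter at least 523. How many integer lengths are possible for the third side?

Triangle inequality: 162 < x < 274. Perimeter ≥ 523 gives x ≥ 523 − 218 − 56 = 249.
So 249 ≤ x < 274; integers 249 through 273: 25 values.

25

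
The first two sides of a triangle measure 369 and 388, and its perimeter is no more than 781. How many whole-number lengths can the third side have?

5

Triangle inequality: 19 < x < 757. Perimeter ≤ 781 gives x ≤ 781 − 369 − 388 = 24.
So 19 < x ≤ 24; integers 20 through 24: 5 values.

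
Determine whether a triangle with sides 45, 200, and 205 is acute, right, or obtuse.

right

Compare the square of the longest side to the sum of squares of the other two: 45² + 200² = 42025 = 205².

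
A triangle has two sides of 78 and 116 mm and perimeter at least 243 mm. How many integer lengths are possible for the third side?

Triangle inequality: 38 < x < 194. Perimeter ≥ 243 gives x ≥ 243 − 78 − 116 = 49.
So 49 ≤ x < 194; integers 49 through 193: 145 values.

145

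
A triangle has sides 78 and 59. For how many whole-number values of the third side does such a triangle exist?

117

The third side lies in the open interval (19, 137).
Integers from 20 to 136 inclusive: 136 − 20 + 1 = 117.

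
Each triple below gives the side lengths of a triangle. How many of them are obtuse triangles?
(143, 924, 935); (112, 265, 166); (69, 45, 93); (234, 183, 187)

2

(143,924,935): 143²+924² = 874225 = 935² → right
(112,265,166): 112²+166² = 40100 < 70225 = 265² → obtuse
(69,45,93): 45²+69² = 6786 < 8649 = 93² → obtuse
(234,183,187): 183²+187² = 68458 > 54756 = 234² → acute
2 of the 4 are obtuse.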